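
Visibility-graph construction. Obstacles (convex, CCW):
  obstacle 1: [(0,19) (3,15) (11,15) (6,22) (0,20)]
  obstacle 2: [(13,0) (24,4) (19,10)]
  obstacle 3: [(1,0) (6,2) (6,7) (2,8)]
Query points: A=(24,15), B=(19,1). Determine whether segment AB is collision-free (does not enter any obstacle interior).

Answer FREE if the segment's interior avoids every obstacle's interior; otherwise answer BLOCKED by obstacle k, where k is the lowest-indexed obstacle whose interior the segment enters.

Obstacle 1 [(0,19) (3,15) (11,15) (6,22) (0,20)]:
  edge (0,19)–(3,15): clear
  edge (3,15)–(11,15): clear
  edge (11,15)–(6,22): clear
  edge (6,22)–(0,20): clear
  edge (0,20)–(0,19): clear
  midpoint (43/2,8) outside
  → clear
Obstacle 2 [(13,0) (24,4) (19,10)]:
  edge (13,0)–(24,4): crosses AB
  edge (24,4)–(19,10): crosses AB
  edge (19,10)–(13,0): clear
  → BLOCKED
Obstacle 3 [(1,0) (6,2) (6,7) (2,8)]:
  edge (1,0)–(6,2): clear
  edge (6,2)–(6,7): clear
  edge (6,7)–(2,8): clear
  edge (2,8)–(1,0): clear
  midpoint (43/2,8) outside
  → clear

BLOCKED by obstacle 2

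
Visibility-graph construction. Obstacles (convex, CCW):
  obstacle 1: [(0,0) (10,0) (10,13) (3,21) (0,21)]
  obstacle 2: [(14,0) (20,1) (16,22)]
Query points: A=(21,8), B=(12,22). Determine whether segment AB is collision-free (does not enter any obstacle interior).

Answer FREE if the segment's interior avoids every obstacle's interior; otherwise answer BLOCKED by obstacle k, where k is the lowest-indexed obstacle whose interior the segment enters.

Obstacle 1 [(0,0) (10,0) (10,13) (3,21) (0,21)]:
  edge (0,0)–(10,0): clear
  edge (10,0)–(10,13): clear
  edge (10,13)–(3,21): clear
  edge (3,21)–(0,21): clear
  edge (0,21)–(0,0): clear
  midpoint (33/2,15) outside
  → clear
Obstacle 2 [(14,0) (20,1) (16,22)]:
  edge (14,0)–(20,1): clear
  edge (20,1)–(16,22): crosses AB
  edge (16,22)–(14,0): crosses AB
  → BLOCKED

BLOCKED by obstacle 2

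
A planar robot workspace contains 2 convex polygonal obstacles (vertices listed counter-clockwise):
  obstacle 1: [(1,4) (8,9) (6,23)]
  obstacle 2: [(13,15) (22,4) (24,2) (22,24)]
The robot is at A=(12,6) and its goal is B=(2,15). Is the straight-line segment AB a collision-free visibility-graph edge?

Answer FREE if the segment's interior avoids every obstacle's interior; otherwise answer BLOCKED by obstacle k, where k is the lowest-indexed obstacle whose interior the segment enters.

Obstacle 1 [(1,4) (8,9) (6,23)]:
  edge (1,4)–(8,9): clear
  edge (8,9)–(6,23): crosses AB
  edge (6,23)–(1,4): crosses AB
  → BLOCKED
Obstacle 2 [(13,15) (22,4) (24,2) (22,24)]:
  edge (13,15)–(22,4): clear
  edge (22,4)–(24,2): clear
  edge (24,2)–(22,24): clear
  edge (22,24)–(13,15): clear
  midpoint (7,21/2) outside
  → clear

BLOCKED by obstacle 1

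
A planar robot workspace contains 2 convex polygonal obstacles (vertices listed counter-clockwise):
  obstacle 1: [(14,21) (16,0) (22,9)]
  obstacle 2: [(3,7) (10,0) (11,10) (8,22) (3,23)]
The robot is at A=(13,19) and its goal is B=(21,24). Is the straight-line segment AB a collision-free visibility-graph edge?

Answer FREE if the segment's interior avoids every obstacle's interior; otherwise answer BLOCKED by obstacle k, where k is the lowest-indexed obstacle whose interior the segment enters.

Obstacle 1 [(14,21) (16,0) (22,9)]:
  edge (14,21)–(16,0): crosses AB
  edge (16,0)–(22,9): clear
  edge (22,9)–(14,21): crosses AB
  → BLOCKED
Obstacle 2 [(3,7) (10,0) (11,10) (8,22) (3,23)]:
  edge (3,7)–(10,0): clear
  edge (10,0)–(11,10): clear
  edge (11,10)–(8,22): clear
  edge (8,22)–(3,23): clear
  edge (3,23)–(3,7): clear
  midpoint (17,43/2) outside
  → clear

BLOCKED by obstacle 1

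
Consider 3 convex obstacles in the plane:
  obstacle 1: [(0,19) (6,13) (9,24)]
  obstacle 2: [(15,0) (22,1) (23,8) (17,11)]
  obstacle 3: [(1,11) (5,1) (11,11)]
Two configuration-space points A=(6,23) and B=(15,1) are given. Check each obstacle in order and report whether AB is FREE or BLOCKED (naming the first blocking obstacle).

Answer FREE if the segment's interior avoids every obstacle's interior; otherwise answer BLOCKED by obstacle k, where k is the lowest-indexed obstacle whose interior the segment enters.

Obstacle 1 [(0,19) (6,13) (9,24)]:
  edge (0,19)–(6,13): clear
  edge (6,13)–(9,24): crosses AB
  edge (9,24)–(0,19): crosses AB
  → BLOCKED
Obstacle 2 [(15,0) (22,1) (23,8) (17,11)]:
  edge (15,0)–(22,1): clear
  edge (22,1)–(23,8): clear
  edge (23,8)–(17,11): clear
  edge (17,11)–(15,0): clear
  midpoint (21/2,12) outside
  → clear
Obstacle 3 [(1,11) (5,1) (11,11)]:
  edge (1,11)–(5,1): clear
  edge (5,1)–(11,11): crosses AB
  edge (11,11)–(1,11): crosses AB
  → BLOCKED

BLOCKED by obstacle 1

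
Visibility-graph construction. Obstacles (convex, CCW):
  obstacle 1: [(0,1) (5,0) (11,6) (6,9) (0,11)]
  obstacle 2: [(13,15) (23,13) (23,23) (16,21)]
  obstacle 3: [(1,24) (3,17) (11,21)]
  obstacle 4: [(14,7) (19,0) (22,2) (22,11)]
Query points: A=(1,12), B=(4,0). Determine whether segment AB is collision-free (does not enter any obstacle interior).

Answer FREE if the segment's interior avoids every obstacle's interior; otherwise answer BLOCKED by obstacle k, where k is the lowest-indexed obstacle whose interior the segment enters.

Obstacle 1 [(0,1) (5,0) (11,6) (6,9) (0,11)]:
  edge (0,1)–(5,0): crosses AB
  edge (5,0)–(11,6): clear
  edge (11,6)–(6,9): clear
  edge (6,9)–(0,11): crosses AB
  edge (0,11)–(0,1): clear
  → BLOCKED
Obstacle 2 [(13,15) (23,13) (23,23) (16,21)]:
  edge (13,15)–(23,13): clear
  edge (23,13)–(23,23): clear
  edge (23,23)–(16,21): clear
  edge (16,21)–(13,15): clear
  midpoint (5/2,6) outside
  → clear
Obstacle 3 [(1,24) (3,17) (11,21)]:
  edge (1,24)–(3,17): clear
  edge (3,17)–(11,21): clear
  edge (11,21)–(1,24): clear
  midpoint (5/2,6) outside
  → clear
Obstacle 4 [(14,7) (19,0) (22,2) (22,11)]:
  edge (14,7)–(19,0): clear
  edge (19,0)–(22,2): clear
  edge (22,2)–(22,11): clear
  edge (22,11)–(14,7): clear
  midpoint (5/2,6) outside
  → clear

BLOCKED by obstacle 1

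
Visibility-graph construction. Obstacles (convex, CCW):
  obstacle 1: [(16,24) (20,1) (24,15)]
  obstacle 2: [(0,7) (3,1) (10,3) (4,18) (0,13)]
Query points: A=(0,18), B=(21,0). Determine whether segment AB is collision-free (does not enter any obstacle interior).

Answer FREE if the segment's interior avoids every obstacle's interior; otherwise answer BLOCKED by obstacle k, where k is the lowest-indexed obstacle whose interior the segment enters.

BLOCKED by obstacle 2

Obstacle 1 [(16,24) (20,1) (24,15)]:
  edge (16,24)–(20,1): clear
  edge (20,1)–(24,15): clear
  edge (24,15)–(16,24): clear
  midpoint (21/2,9) outside
  → clear
Obstacle 2 [(0,7) (3,1) (10,3) (4,18) (0,13)]:
  edge (0,7)–(3,1): clear
  edge (3,1)–(10,3): clear
  edge (10,3)–(4,18): crosses AB
  edge (4,18)–(0,13): crosses AB
  edge (0,13)–(0,7): clear
  → BLOCKED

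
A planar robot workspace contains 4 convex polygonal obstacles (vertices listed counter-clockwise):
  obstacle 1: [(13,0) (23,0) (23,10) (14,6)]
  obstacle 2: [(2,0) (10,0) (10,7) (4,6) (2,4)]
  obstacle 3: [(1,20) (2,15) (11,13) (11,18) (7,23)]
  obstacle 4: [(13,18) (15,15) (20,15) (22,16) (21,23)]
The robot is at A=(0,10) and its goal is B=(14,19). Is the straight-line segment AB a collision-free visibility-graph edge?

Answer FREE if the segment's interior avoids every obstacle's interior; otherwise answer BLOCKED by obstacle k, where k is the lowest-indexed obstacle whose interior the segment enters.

BLOCKED by obstacle 3

Obstacle 1 [(13,0) (23,0) (23,10) (14,6)]:
  edge (13,0)–(23,0): clear
  edge (23,0)–(23,10): clear
  edge (23,10)–(14,6): clear
  edge (14,6)–(13,0): clear
  midpoint (7,29/2) outside
  → clear
Obstacle 2 [(2,0) (10,0) (10,7) (4,6) (2,4)]:
  edge (2,0)–(10,0): clear
  edge (10,0)–(10,7): clear
  edge (10,7)–(4,6): clear
  edge (4,6)–(2,4): clear
  edge (2,4)–(2,0): clear
  midpoint (7,29/2) outside
  → clear
Obstacle 3 [(1,20) (2,15) (11,13) (11,18) (7,23)]:
  edge (1,20)–(2,15): clear
  edge (2,15)–(11,13): crosses AB
  edge (11,13)–(11,18): crosses AB
  edge (11,18)–(7,23): clear
  edge (7,23)–(1,20): clear
  → BLOCKED
Obstacle 4 [(13,18) (15,15) (20,15) (22,16) (21,23)]:
  edge (13,18)–(15,15): clear
  edge (15,15)–(20,15): clear
  edge (20,15)–(22,16): clear
  edge (22,16)–(21,23): clear
  edge (21,23)–(13,18): clear
  midpoint (7,29/2) outside
  → clear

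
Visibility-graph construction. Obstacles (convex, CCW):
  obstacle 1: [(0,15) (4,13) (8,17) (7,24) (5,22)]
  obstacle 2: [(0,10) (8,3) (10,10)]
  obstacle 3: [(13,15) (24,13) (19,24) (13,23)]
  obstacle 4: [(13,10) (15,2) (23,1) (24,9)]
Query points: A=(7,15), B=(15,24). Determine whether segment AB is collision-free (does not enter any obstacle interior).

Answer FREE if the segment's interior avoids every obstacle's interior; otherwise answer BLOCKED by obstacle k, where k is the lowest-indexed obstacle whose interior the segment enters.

Obstacle 1 [(0,15) (4,13) (8,17) (7,24) (5,22)]:
  edge (0,15)–(4,13): clear
  edge (4,13)–(8,17): clear
  edge (8,17)–(7,24): clear
  edge (7,24)–(5,22): clear
  edge (5,22)–(0,15): clear
  midpoint (11,39/2) outside
  → clear
Obstacle 2 [(0,10) (8,3) (10,10)]:
  edge (0,10)–(8,3): clear
  edge (8,3)–(10,10): clear
  edge (10,10)–(0,10): clear
  midpoint (11,39/2) outside
  → clear
Obstacle 3 [(13,15) (24,13) (19,24) (13,23)]:
  edge (13,15)–(24,13): clear
  edge (24,13)–(19,24): clear
  edge (19,24)–(13,23): crosses AB
  edge (13,23)–(13,15): crosses AB
  → BLOCKED
Obstacle 4 [(13,10) (15,2) (23,1) (24,9)]:
  edge (13,10)–(15,2): clear
  edge (15,2)–(23,1): clear
  edge (23,1)–(24,9): clear
  edge (24,9)–(13,10): clear
  midpoint (11,39/2) outside
  → clear

BLOCKED by obstacle 3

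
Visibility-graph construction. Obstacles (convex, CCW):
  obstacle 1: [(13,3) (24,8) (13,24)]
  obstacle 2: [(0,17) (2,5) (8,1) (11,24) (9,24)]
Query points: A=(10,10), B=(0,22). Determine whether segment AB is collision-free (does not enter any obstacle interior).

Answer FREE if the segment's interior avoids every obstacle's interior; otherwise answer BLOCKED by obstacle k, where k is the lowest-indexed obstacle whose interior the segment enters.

Obstacle 1 [(13,3) (24,8) (13,24)]:
  edge (13,3)–(24,8): clear
  edge (24,8)–(13,24): clear
  edge (13,24)–(13,3): clear
  midpoint (5,16) outside
  → clear
Obstacle 2 [(0,17) (2,5) (8,1) (11,24) (9,24)]:
  edge (0,17)–(2,5): clear
  edge (2,5)–(8,1): clear
  edge (8,1)–(11,24): crosses AB
  edge (11,24)–(9,24): clear
  edge (9,24)–(0,17): crosses AB
  → BLOCKED

BLOCKED by obstacle 2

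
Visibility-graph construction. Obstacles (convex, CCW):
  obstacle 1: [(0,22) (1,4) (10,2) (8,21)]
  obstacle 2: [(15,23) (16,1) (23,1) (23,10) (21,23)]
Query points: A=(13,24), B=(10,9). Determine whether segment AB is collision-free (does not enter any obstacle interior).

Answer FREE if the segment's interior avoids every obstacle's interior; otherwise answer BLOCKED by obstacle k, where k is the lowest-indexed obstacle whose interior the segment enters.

Obstacle 1 [(0,22) (1,4) (10,2) (8,21)]:
  edge (0,22)–(1,4): clear
  edge (1,4)–(10,2): clear
  edge (10,2)–(8,21): clear
  edge (8,21)–(0,22): clear
  midpoint (23/2,33/2) outside
  → clear
Obstacle 2 [(15,23) (16,1) (23,1) (23,10) (21,23)]:
  edge (15,23)–(16,1): clear
  edge (16,1)–(23,1): clear
  edge (23,1)–(23,10): clear
  edge (23,10)–(21,23): clear
  edge (21,23)–(15,23): clear
  midpoint (23/2,33/2) outside
  → clear

FREE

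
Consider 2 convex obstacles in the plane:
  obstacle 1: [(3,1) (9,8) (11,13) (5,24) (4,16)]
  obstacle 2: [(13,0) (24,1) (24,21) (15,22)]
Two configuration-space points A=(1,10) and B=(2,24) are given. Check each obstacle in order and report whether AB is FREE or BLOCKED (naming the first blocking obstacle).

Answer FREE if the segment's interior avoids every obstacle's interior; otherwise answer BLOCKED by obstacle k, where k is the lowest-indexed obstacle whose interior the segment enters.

FREE

Obstacle 1 [(3,1) (9,8) (11,13) (5,24) (4,16)]:
  edge (3,1)–(9,8): clear
  edge (9,8)–(11,13): clear
  edge (11,13)–(5,24): clear
  edge (5,24)–(4,16): clear
  edge (4,16)–(3,1): clear
  midpoint (3/2,17) outside
  → clear
Obstacle 2 [(13,0) (24,1) (24,21) (15,22)]:
  edge (13,0)–(24,1): clear
  edge (24,1)–(24,21): clear
  edge (24,21)–(15,22): clear
  edge (15,22)–(13,0): clear
  midpoint (3/2,17) outside
  → clear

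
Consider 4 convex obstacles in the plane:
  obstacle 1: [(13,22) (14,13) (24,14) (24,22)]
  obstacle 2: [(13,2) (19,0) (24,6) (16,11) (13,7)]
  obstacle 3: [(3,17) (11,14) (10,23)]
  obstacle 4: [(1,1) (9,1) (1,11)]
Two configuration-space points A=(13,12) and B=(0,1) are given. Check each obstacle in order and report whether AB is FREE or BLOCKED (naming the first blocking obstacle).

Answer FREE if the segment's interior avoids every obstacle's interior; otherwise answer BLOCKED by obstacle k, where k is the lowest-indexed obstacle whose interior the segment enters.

Obstacle 1 [(13,22) (14,13) (24,14) (24,22)]:
  edge (13,22)–(14,13): clear
  edge (14,13)–(24,14): clear
  edge (24,14)–(24,22): clear
  edge (24,22)–(13,22): clear
  midpoint (13/2,13/2) outside
  → clear
Obstacle 2 [(13,2) (19,0) (24,6) (16,11) (13,7)]:
  edge (13,2)–(19,0): clear
  edge (19,0)–(24,6): clear
  edge (24,6)–(16,11): clear
  edge (16,11)–(13,7): clear
  edge (13,7)–(13,2): clear
  midpoint (13/2,13/2) outside
  → clear
Obstacle 3 [(3,17) (11,14) (10,23)]:
  edge (3,17)–(11,14): clear
  edge (11,14)–(10,23): clear
  edge (10,23)–(3,17): clear
  midpoint (13/2,13/2) outside
  → clear
Obstacle 4 [(1,1) (9,1) (1,11)]:
  edge (1,1)–(9,1): clear
  edge (9,1)–(1,11): crosses AB
  edge (1,11)–(1,1): crosses AB
  → BLOCKED

BLOCKED by obstacle 4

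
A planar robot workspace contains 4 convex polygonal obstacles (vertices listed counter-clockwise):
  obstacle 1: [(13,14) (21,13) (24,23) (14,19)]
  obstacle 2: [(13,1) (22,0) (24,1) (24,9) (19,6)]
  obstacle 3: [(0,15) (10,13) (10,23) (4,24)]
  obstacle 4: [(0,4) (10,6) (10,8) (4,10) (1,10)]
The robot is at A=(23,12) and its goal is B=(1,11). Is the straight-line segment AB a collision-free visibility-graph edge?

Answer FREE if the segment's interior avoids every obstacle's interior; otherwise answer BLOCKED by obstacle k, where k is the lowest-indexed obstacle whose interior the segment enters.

Obstacle 1 [(13,14) (21,13) (24,23) (14,19)]:
  edge (13,14)–(21,13): clear
  edge (21,13)–(24,23): clear
  edge (24,23)–(14,19): clear
  edge (14,19)–(13,14): clear
  midpoint (12,23/2) outside
  → clear
Obstacle 2 [(13,1) (22,0) (24,1) (24,9) (19,6)]:
  edge (13,1)–(22,0): clear
  edge (22,0)–(24,1): clear
  edge (24,1)–(24,9): clear
  edge (24,9)–(19,6): clear
  edge (19,6)–(13,1): clear
  midpoint (12,23/2) outside
  → clear
Obstacle 3 [(0,15) (10,13) (10,23) (4,24)]:
  edge (0,15)–(10,13): clear
  edge (10,13)–(10,23): clear
  edge (10,23)–(4,24): clear
  edge (4,24)–(0,15): clear
  midpoint (12,23/2) outside
  → clear
Obstacle 4 [(0,4) (10,6) (10,8) (4,10) (1,10)]:
  edge (0,4)–(10,6): clear
  edge (10,6)–(10,8): clear
  edge (10,8)–(4,10): clear
  edge (4,10)–(1,10): clear
  edge (1,10)–(0,4): clear
  midpoint (12,23/2) outside
  → clear

FREE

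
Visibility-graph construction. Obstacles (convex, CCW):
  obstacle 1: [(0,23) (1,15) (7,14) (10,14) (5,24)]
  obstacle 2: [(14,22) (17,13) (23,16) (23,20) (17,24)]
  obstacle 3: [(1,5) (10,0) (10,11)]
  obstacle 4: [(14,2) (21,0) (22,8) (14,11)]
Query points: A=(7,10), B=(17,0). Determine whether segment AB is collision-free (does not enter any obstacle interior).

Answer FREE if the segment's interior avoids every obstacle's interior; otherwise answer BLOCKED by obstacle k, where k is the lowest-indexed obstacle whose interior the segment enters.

Obstacle 1 [(0,23) (1,15) (7,14) (10,14) (5,24)]:
  edge (0,23)–(1,15): clear
  edge (1,15)–(7,14): clear
  edge (7,14)–(10,14): clear
  edge (10,14)–(5,24): clear
  edge (5,24)–(0,23): clear
  midpoint (12,5) outside
  → clear
Obstacle 2 [(14,22) (17,13) (23,16) (23,20) (17,24)]:
  edge (14,22)–(17,13): clear
  edge (17,13)–(23,16): clear
  edge (23,16)–(23,20): clear
  edge (23,20)–(17,24): clear
  edge (17,24)–(14,22): clear
  midpoint (12,5) outside
  → clear
Obstacle 3 [(1,5) (10,0) (10,11)]:
  edge (1,5)–(10,0): clear
  edge (10,0)–(10,11): crosses AB
  edge (10,11)–(1,5): crosses AB
  → BLOCKED
Obstacle 4 [(14,2) (21,0) (22,8) (14,11)]:
  edge (14,2)–(21,0): crosses AB
  edge (21,0)–(22,8): clear
  edge (22,8)–(14,11): clear
  edge (14,11)–(14,2): crosses AB
  → BLOCKED

BLOCKED by obstacle 3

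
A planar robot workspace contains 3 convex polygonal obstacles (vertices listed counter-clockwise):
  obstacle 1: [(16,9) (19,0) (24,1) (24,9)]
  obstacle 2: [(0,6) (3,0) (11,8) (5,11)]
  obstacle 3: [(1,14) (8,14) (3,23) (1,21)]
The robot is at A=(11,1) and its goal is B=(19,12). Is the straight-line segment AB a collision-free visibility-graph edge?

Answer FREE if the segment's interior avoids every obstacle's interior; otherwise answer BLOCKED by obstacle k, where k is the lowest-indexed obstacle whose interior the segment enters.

BLOCKED by obstacle 1

Obstacle 1 [(16,9) (19,0) (24,1) (24,9)]:
  edge (16,9)–(19,0): crosses AB
  edge (19,0)–(24,1): clear
  edge (24,1)–(24,9): clear
  edge (24,9)–(16,9): crosses AB
  → BLOCKED
Obstacle 2 [(0,6) (3,0) (11,8) (5,11)]:
  edge (0,6)–(3,0): clear
  edge (3,0)–(11,8): clear
  edge (11,8)–(5,11): clear
  edge (5,11)–(0,6): clear
  midpoint (15,13/2) outside
  → clear
Obstacle 3 [(1,14) (8,14) (3,23) (1,21)]:
  edge (1,14)–(8,14): clear
  edge (8,14)–(3,23): clear
  edge (3,23)–(1,21): clear
  edge (1,21)–(1,14): clear
  midpoint (15,13/2) outside
  → clear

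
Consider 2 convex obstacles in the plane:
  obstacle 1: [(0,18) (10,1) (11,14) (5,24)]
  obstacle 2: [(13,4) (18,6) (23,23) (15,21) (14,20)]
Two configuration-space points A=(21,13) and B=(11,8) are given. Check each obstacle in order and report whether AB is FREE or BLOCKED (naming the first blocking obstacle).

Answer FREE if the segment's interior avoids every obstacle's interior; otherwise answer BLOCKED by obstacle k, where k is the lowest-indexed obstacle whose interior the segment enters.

BLOCKED by obstacle 2

Obstacle 1 [(0,18) (10,1) (11,14) (5,24)]:
  edge (0,18)–(10,1): clear
  edge (10,1)–(11,14): clear
  edge (11,14)–(5,24): clear
  edge (5,24)–(0,18): clear
  midpoint (16,21/2) outside
  → clear
Obstacle 2 [(13,4) (18,6) (23,23) (15,21) (14,20)]:
  edge (13,4)–(18,6): clear
  edge (18,6)–(23,23): crosses AB
  edge (23,23)–(15,21): clear
  edge (15,21)–(14,20): clear
  edge (14,20)–(13,4): crosses AB
  → BLOCKED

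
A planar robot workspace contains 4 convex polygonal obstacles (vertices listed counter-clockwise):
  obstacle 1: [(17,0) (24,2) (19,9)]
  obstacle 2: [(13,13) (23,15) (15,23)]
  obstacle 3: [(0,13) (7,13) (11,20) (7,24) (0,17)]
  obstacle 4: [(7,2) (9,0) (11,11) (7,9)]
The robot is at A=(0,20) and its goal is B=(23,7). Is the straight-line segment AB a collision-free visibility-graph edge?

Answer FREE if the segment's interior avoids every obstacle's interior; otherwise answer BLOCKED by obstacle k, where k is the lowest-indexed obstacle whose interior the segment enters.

Obstacle 1 [(17,0) (24,2) (19,9)]:
  edge (17,0)–(24,2): clear
  edge (24,2)–(19,9): clear
  edge (19,9)–(17,0): clear
  midpoint (23/2,27/2) outside
  → clear
Obstacle 2 [(13,13) (23,15) (15,23)]:
  edge (13,13)–(23,15): clear
  edge (23,15)–(15,23): clear
  edge (15,23)–(13,13): clear
  midpoint (23/2,27/2) outside
  → clear
Obstacle 3 [(0,13) (7,13) (11,20) (7,24) (0,17)]:
  edge (0,13)–(7,13): clear
  edge (7,13)–(11,20): crosses AB
  edge (11,20)–(7,24): clear
  edge (7,24)–(0,17): crosses AB
  edge (0,17)–(0,13): clear
  → BLOCKED
Obstacle 4 [(7,2) (9,0) (11,11) (7,9)]:
  edge (7,2)–(9,0): clear
  edge (9,0)–(11,11): clear
  edge (11,11)–(7,9): clear
  edge (7,9)–(7,2): clear
  midpoint (23/2,27/2) outside
  → clear

BLOCKED by obstacle 3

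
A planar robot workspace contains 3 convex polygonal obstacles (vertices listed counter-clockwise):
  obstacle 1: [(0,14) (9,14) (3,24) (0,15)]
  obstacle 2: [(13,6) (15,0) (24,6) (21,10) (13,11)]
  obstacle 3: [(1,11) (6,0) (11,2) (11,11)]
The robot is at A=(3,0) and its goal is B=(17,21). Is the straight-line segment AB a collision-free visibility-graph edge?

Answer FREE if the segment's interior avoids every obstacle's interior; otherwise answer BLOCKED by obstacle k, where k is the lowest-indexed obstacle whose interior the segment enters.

BLOCKED by obstacle 3

Obstacle 1 [(0,14) (9,14) (3,24) (0,15)]:
  edge (0,14)–(9,14): clear
  edge (9,14)–(3,24): clear
  edge (3,24)–(0,15): clear
  edge (0,15)–(0,14): clear
  midpoint (10,21/2) outside
  → clear
Obstacle 2 [(13,6) (15,0) (24,6) (21,10) (13,11)]:
  edge (13,6)–(15,0): clear
  edge (15,0)–(24,6): clear
  edge (24,6)–(21,10): clear
  edge (21,10)–(13,11): clear
  edge (13,11)–(13,6): clear
  midpoint (10,21/2) outside
  → clear
Obstacle 3 [(1,11) (6,0) (11,2) (11,11)]:
  edge (1,11)–(6,0): crosses AB
  edge (6,0)–(11,2): clear
  edge (11,2)–(11,11): clear
  edge (11,11)–(1,11): crosses AB
  → BLOCKED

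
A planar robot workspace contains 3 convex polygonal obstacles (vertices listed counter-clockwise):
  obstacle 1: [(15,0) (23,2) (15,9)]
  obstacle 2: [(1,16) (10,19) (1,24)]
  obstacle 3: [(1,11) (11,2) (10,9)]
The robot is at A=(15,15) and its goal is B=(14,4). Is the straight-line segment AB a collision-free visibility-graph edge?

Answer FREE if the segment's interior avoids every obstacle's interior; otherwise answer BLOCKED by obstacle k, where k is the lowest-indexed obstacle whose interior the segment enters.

FREE

Obstacle 1 [(15,0) (23,2) (15,9)]:
  edge (15,0)–(23,2): clear
  edge (23,2)–(15,9): clear
  edge (15,9)–(15,0): clear
  midpoint (29/2,19/2) outside
  → clear
Obstacle 2 [(1,16) (10,19) (1,24)]:
  edge (1,16)–(10,19): clear
  edge (10,19)–(1,24): clear
  edge (1,24)–(1,16): clear
  midpoint (29/2,19/2) outside
  → clear
Obstacle 3 [(1,11) (11,2) (10,9)]:
  edge (1,11)–(11,2): clear
  edge (11,2)–(10,9): clear
  edge (10,9)–(1,11): clear
  midpoint (29/2,19/2) outside
  → clear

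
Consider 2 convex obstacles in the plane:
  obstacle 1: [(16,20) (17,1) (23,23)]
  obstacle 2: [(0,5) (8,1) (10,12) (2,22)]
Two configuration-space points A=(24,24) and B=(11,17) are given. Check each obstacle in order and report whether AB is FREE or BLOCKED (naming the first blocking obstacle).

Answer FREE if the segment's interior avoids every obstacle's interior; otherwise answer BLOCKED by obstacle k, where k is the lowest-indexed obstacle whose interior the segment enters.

Obstacle 1 [(16,20) (17,1) (23,23)]:
  edge (16,20)–(17,1): crosses AB
  edge (17,1)–(23,23): clear
  edge (23,23)–(16,20): crosses AB
  → BLOCKED
Obstacle 2 [(0,5) (8,1) (10,12) (2,22)]:
  edge (0,5)–(8,1): clear
  edge (8,1)–(10,12): clear
  edge (10,12)–(2,22): clear
  edge (2,22)–(0,5): clear
  midpoint (35/2,41/2) outside
  → clear

BLOCKED by obstacle 1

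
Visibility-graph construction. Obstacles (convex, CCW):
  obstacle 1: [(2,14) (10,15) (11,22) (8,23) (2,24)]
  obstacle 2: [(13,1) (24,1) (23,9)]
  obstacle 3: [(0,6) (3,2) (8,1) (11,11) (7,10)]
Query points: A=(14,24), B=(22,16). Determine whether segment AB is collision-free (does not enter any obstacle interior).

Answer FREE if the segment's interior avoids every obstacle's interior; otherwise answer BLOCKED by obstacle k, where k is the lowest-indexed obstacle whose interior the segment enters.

FREE

Obstacle 1 [(2,14) (10,15) (11,22) (8,23) (2,24)]:
  edge (2,14)–(10,15): clear
  edge (10,15)–(11,22): clear
  edge (11,22)–(8,23): clear
  edge (8,23)–(2,24): clear
  edge (2,24)–(2,14): clear
  midpoint (18,20) outside
  → clear
Obstacle 2 [(13,1) (24,1) (23,9)]:
  edge (13,1)–(24,1): clear
  edge (24,1)–(23,9): clear
  edge (23,9)–(13,1): clear
  midpoint (18,20) outside
  → clear
Obstacle 3 [(0,6) (3,2) (8,1) (11,11) (7,10)]:
  edge (0,6)–(3,2): clear
  edge (3,2)–(8,1): clear
  edge (8,1)–(11,11): clear
  edge (11,11)–(7,10): clear
  edge (7,10)–(0,6): clear
  midpoint (18,20) outside
  → clear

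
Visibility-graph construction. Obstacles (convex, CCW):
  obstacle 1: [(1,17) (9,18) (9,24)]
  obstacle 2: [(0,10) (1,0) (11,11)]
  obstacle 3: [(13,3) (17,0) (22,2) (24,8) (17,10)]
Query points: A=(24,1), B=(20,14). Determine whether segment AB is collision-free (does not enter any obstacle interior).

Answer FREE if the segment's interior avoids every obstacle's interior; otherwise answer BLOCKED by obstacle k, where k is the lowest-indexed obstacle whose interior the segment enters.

Obstacle 1 [(1,17) (9,18) (9,24)]:
  edge (1,17)–(9,18): clear
  edge (9,18)–(9,24): clear
  edge (9,24)–(1,17): clear
  midpoint (22,15/2) outside
  → clear
Obstacle 2 [(0,10) (1,0) (11,11)]:
  edge (0,10)–(1,0): clear
  edge (1,0)–(11,11): clear
  edge (11,11)–(0,10): clear
  midpoint (22,15/2) outside
  → clear
Obstacle 3 [(13,3) (17,0) (22,2) (24,8) (17,10)]:
  edge (13,3)–(17,0): clear
  edge (17,0)–(22,2): clear
  edge (22,2)–(24,8): crosses AB
  edge (24,8)–(17,10): crosses AB
  edge (17,10)–(13,3): clear
  → BLOCKED

BLOCKED by obstacle 3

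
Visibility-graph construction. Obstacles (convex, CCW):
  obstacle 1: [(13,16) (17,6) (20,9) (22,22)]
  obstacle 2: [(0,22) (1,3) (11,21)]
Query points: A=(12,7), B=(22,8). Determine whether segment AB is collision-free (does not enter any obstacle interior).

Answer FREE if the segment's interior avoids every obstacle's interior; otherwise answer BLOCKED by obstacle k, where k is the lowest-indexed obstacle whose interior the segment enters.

Obstacle 1 [(13,16) (17,6) (20,9) (22,22)]:
  edge (13,16)–(17,6): crosses AB
  edge (17,6)–(20,9): crosses AB
  edge (20,9)–(22,22): clear
  edge (22,22)–(13,16): clear
  → BLOCKED
Obstacle 2 [(0,22) (1,3) (11,21)]:
  edge (0,22)–(1,3): clear
  edge (1,3)–(11,21): clear
  edge (11,21)–(0,22): clear
  midpoint (17,15/2) outside
  → clear

BLOCKED by obstacle 1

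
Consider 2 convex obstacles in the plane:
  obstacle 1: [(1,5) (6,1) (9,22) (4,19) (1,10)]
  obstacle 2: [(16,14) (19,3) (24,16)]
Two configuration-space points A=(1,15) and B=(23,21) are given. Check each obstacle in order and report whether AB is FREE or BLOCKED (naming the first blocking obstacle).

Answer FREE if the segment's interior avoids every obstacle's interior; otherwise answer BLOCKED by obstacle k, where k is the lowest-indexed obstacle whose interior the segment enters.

Obstacle 1 [(1,5) (6,1) (9,22) (4,19) (1,10)]:
  edge (1,5)–(6,1): clear
  edge (6,1)–(9,22): crosses AB
  edge (9,22)–(4,19): clear
  edge (4,19)–(1,10): crosses AB
  edge (1,10)–(1,5): clear
  → BLOCKED
Obstacle 2 [(16,14) (19,3) (24,16)]:
  edge (16,14)–(19,3): clear
  edge (19,3)–(24,16): clear
  edge (24,16)–(16,14): clear
  midpoint (12,18) outside
  → clear

BLOCKED by obstacle 1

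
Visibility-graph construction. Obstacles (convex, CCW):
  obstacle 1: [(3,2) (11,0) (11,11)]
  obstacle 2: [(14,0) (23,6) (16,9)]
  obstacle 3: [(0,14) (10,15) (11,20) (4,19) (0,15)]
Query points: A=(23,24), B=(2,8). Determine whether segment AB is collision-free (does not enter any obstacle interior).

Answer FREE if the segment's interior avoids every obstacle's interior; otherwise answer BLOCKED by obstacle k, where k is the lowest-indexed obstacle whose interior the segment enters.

Obstacle 1 [(3,2) (11,0) (11,11)]:
  edge (3,2)–(11,0): clear
  edge (11,0)–(11,11): clear
  edge (11,11)–(3,2): clear
  midpoint (25/2,16) outside
  → clear
Obstacle 2 [(14,0) (23,6) (16,9)]:
  edge (14,0)–(23,6): clear
  edge (23,6)–(16,9): clear
  edge (16,9)–(14,0): clear
  midpoint (25/2,16) outside
  → clear
Obstacle 3 [(0,14) (10,15) (11,20) (4,19) (0,15)]:
  edge (0,14)–(10,15): clear
  edge (10,15)–(11,20): clear
  edge (11,20)–(4,19): clear
  edge (4,19)–(0,15): clear
  edge (0,15)–(0,14): clear
  midpoint (25/2,16) outside
  → clear

FREE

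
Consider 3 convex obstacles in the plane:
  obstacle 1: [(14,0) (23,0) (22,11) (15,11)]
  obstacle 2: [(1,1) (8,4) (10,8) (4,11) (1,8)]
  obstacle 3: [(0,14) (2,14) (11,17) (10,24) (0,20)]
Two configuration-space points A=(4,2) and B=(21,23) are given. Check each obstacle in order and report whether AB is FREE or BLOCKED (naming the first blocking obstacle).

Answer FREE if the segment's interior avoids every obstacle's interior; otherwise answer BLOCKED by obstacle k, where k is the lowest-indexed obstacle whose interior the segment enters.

Obstacle 1 [(14,0) (23,0) (22,11) (15,11)]:
  edge (14,0)–(23,0): clear
  edge (23,0)–(22,11): clear
  edge (22,11)–(15,11): clear
  edge (15,11)–(14,0): clear
  midpoint (25/2,25/2) outside
  → clear
Obstacle 2 [(1,1) (8,4) (10,8) (4,11) (1,8)]:
  edge (1,1)–(8,4): crosses AB
  edge (8,4)–(10,8): clear
  edge (10,8)–(4,11): crosses AB
  edge (4,11)–(1,8): clear
  edge (1,8)–(1,1): clear
  → BLOCKED
Obstacle 3 [(0,14) (2,14) (11,17) (10,24) (0,20)]:
  edge (0,14)–(2,14): clear
  edge (2,14)–(11,17): clear
  edge (11,17)–(10,24): clear
  edge (10,24)–(0,20): clear
  edge (0,20)–(0,14): clear
  midpoint (25/2,25/2) outside
  → clear

BLOCKED by obstacle 2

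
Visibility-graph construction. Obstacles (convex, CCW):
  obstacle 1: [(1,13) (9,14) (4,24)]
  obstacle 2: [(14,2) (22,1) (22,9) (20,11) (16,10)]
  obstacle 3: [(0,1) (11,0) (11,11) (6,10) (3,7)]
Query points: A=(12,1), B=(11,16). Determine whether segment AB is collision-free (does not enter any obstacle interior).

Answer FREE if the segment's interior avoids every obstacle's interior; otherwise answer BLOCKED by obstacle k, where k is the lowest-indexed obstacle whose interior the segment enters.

FREE

Obstacle 1 [(1,13) (9,14) (4,24)]:
  edge (1,13)–(9,14): clear
  edge (9,14)–(4,24): clear
  edge (4,24)–(1,13): clear
  midpoint (23/2,17/2) outside
  → clear
Obstacle 2 [(14,2) (22,1) (22,9) (20,11) (16,10)]:
  edge (14,2)–(22,1): clear
  edge (22,1)–(22,9): clear
  edge (22,9)–(20,11): clear
  edge (20,11)–(16,10): clear
  edge (16,10)–(14,2): clear
  midpoint (23/2,17/2) outside
  → clear
Obstacle 3 [(0,1) (11,0) (11,11) (6,10) (3,7)]:
  edge (0,1)–(11,0): clear
  edge (11,0)–(11,11): clear
  edge (11,11)–(6,10): clear
  edge (6,10)–(3,7): clear
  edge (3,7)–(0,1): clear
  midpoint (23/2,17/2) outside
  → clear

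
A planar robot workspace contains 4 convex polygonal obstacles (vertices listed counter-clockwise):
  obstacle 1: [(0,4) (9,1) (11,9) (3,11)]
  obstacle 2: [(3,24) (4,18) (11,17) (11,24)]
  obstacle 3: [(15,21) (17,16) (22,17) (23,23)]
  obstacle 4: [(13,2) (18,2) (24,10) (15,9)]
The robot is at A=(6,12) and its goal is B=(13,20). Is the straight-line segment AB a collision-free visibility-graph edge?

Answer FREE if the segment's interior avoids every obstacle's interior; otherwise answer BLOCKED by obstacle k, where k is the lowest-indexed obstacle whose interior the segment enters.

Obstacle 1 [(0,4) (9,1) (11,9) (3,11)]:
  edge (0,4)–(9,1): clear
  edge (9,1)–(11,9): clear
  edge (11,9)–(3,11): clear
  edge (3,11)–(0,4): clear
  midpoint (19/2,16) outside
  → clear
Obstacle 2 [(3,24) (4,18) (11,17) (11,24)]:
  edge (3,24)–(4,18): clear
  edge (4,18)–(11,17): crosses AB
  edge (11,17)–(11,24): crosses AB
  edge (11,24)–(3,24): clear
  → BLOCKED
Obstacle 3 [(15,21) (17,16) (22,17) (23,23)]:
  edge (15,21)–(17,16): clear
  edge (17,16)–(22,17): clear
  edge (22,17)–(23,23): clear
  edge (23,23)–(15,21): clear
  midpoint (19/2,16) outside
  → clear
Obstacle 4 [(13,2) (18,2) (24,10) (15,9)]:
  edge (13,2)–(18,2): clear
  edge (18,2)–(24,10): clear
  edge (24,10)–(15,9): clear
  edge (15,9)–(13,2): clear
  midpoint (19/2,16) outside
  → clear

BLOCKED by obstacle 2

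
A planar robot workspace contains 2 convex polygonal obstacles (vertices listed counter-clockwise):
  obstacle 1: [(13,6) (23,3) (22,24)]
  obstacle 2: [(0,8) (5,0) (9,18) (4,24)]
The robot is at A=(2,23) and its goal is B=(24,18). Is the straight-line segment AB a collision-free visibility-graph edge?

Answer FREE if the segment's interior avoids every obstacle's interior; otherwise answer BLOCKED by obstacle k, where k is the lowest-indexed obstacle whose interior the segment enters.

BLOCKED by obstacle 1

Obstacle 1 [(13,6) (23,3) (22,24)]:
  edge (13,6)–(23,3): clear
  edge (23,3)–(22,24): crosses AB
  edge (22,24)–(13,6): crosses AB
  → BLOCKED
Obstacle 2 [(0,8) (5,0) (9,18) (4,24)]:
  edge (0,8)–(5,0): clear
  edge (5,0)–(9,18): clear
  edge (9,18)–(4,24): crosses AB
  edge (4,24)–(0,8): crosses AB
  → BLOCKED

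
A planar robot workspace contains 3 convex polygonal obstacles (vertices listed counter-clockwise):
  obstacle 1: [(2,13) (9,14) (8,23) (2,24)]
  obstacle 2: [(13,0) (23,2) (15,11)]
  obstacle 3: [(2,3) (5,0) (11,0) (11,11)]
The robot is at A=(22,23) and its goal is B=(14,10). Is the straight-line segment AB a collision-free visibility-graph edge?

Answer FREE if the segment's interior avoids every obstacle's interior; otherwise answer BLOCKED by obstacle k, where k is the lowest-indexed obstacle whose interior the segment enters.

Obstacle 1 [(2,13) (9,14) (8,23) (2,24)]:
  edge (2,13)–(9,14): clear
  edge (9,14)–(8,23): clear
  edge (8,23)–(2,24): clear
  edge (2,24)–(2,13): clear
  midpoint (18,33/2) outside
  → clear
Obstacle 2 [(13,0) (23,2) (15,11)]:
  edge (13,0)–(23,2): clear
  edge (23,2)–(15,11): clear
  edge (15,11)–(13,0): clear
  midpoint (18,33/2) outside
  → clear
Obstacle 3 [(2,3) (5,0) (11,0) (11,11)]:
  edge (2,3)–(5,0): clear
  edge (5,0)–(11,0): clear
  edge (11,0)–(11,11): clear
  edge (11,11)–(2,3): clear
  midpoint (18,33/2) outside
  → clear

FREE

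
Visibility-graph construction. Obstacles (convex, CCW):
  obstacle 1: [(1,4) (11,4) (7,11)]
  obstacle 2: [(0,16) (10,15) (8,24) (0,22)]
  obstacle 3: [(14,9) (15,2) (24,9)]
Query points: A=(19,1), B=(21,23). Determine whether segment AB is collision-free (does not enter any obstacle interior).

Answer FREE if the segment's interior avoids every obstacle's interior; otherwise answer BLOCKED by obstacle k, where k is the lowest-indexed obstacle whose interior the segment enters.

BLOCKED by obstacle 3

Obstacle 1 [(1,4) (11,4) (7,11)]:
  edge (1,4)–(11,4): clear
  edge (11,4)–(7,11): clear
  edge (7,11)–(1,4): clear
  midpoint (20,12) outside
  → clear
Obstacle 2 [(0,16) (10,15) (8,24) (0,22)]:
  edge (0,16)–(10,15): clear
  edge (10,15)–(8,24): clear
  edge (8,24)–(0,22): clear
  edge (0,22)–(0,16): clear
  midpoint (20,12) outside
  → clear
Obstacle 3 [(14,9) (15,2) (24,9)]:
  edge (14,9)–(15,2): clear
  edge (15,2)–(24,9): crosses AB
  edge (24,9)–(14,9): crosses AB
  → BLOCKED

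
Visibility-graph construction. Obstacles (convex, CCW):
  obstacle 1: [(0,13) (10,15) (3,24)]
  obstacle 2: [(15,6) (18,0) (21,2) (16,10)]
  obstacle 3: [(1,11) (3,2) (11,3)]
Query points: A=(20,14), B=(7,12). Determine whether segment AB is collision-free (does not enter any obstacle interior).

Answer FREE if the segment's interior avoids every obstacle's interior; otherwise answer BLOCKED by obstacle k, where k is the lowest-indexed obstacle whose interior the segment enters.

FREE

Obstacle 1 [(0,13) (10,15) (3,24)]:
  edge (0,13)–(10,15): clear
  edge (10,15)–(3,24): clear
  edge (3,24)–(0,13): clear
  midpoint (27/2,13) outside
  → clear
Obstacle 2 [(15,6) (18,0) (21,2) (16,10)]:
  edge (15,6)–(18,0): clear
  edge (18,0)–(21,2): clear
  edge (21,2)–(16,10): clear
  edge (16,10)–(15,6): clear
  midpoint (27/2,13) outside
  → clear
Obstacle 3 [(1,11) (3,2) (11,3)]:
  edge (1,11)–(3,2): clear
  edge (3,2)–(11,3): clear
  edge (11,3)–(1,11): clear
  midpoint (27/2,13) outside
  → clear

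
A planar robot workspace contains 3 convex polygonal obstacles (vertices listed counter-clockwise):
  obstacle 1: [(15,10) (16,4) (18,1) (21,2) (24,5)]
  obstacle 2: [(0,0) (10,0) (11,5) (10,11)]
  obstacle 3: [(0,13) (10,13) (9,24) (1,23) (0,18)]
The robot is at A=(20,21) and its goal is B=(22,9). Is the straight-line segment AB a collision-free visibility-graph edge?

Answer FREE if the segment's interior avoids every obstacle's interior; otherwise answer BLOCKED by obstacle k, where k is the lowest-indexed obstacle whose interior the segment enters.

Obstacle 1 [(15,10) (16,4) (18,1) (21,2) (24,5)]:
  edge (15,10)–(16,4): clear
  edge (16,4)–(18,1): clear
  edge (18,1)–(21,2): clear
  edge (21,2)–(24,5): clear
  edge (24,5)–(15,10): clear
  midpoint (21,15) outside
  → clear
Obstacle 2 [(0,0) (10,0) (11,5) (10,11)]:
  edge (0,0)–(10,0): clear
  edge (10,0)–(11,5): clear
  edge (11,5)–(10,11): clear
  edge (10,11)–(0,0): clear
  midpoint (21,15) outside
  → clear
Obstacle 3 [(0,13) (10,13) (9,24) (1,23) (0,18)]:
  edge (0,13)–(10,13): clear
  edge (10,13)–(9,24): clear
  edge (9,24)–(1,23): clear
  edge (1,23)–(0,18): clear
  edge (0,18)–(0,13): clear
  midpoint (21,15) outside
  → clear

FREE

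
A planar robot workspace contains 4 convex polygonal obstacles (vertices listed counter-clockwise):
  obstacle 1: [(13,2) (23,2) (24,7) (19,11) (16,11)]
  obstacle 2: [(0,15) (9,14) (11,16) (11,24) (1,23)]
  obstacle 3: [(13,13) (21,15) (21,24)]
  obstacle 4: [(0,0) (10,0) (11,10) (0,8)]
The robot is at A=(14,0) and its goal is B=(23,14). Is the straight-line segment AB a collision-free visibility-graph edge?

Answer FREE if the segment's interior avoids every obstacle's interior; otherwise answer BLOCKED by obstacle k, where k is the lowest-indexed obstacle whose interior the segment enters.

Obstacle 1 [(13,2) (23,2) (24,7) (19,11) (16,11)]:
  edge (13,2)–(23,2): crosses AB
  edge (23,2)–(24,7): clear
  edge (24,7)–(19,11): crosses AB
  edge (19,11)–(16,11): clear
  edge (16,11)–(13,2): clear
  → BLOCKED
Obstacle 2 [(0,15) (9,14) (11,16) (11,24) (1,23)]:
  edge (0,15)–(9,14): clear
  edge (9,14)–(11,16): clear
  edge (11,16)–(11,24): clear
  edge (11,24)–(1,23): clear
  edge (1,23)–(0,15): clear
  midpoint (37/2,7) outside
  → clear
Obstacle 3 [(13,13) (21,15) (21,24)]:
  edge (13,13)–(21,15): clear
  edge (21,15)–(21,24): clear
  edge (21,24)–(13,13): clear
  midpoint (37/2,7) outside
  → clear
Obstacle 4 [(0,0) (10,0) (11,10) (0,8)]:
  edge (0,0)–(10,0): clear
  edge (10,0)–(11,10): clear
  edge (11,10)–(0,8): clear
  edge (0,8)–(0,0): clear
  midpoint (37/2,7) outside
  → clear

BLOCKED by obstacle 1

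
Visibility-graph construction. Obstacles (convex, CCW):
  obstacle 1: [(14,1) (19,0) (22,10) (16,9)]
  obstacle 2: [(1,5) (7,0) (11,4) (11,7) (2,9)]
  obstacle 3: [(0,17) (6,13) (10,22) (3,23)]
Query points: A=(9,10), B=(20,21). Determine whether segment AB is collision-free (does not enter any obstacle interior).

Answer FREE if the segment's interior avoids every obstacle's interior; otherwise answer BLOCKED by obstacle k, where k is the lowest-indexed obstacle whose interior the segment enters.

Obstacle 1 [(14,1) (19,0) (22,10) (16,9)]:
  edge (14,1)–(19,0): clear
  edge (19,0)–(22,10): clear
  edge (22,10)–(16,9): clear
  edge (16,9)–(14,1): clear
  midpoint (29/2,31/2) outside
  → clear
Obstacle 2 [(1,5) (7,0) (11,4) (11,7) (2,9)]:
  edge (1,5)–(7,0): clear
  edge (7,0)–(11,4): clear
  edge (11,4)–(11,7): clear
  edge (11,7)–(2,9): clear
  edge (2,9)–(1,5): clear
  midpoint (29/2,31/2) outside
  → clear
Obstacle 3 [(0,17) (6,13) (10,22) (3,23)]:
  edge (0,17)–(6,13): clear
  edge (6,13)–(10,22): clear
  edge (10,22)–(3,23): clear
  edge (3,23)–(0,17): clear
  midpoint (29/2,31/2) outside
  → clear

FREE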